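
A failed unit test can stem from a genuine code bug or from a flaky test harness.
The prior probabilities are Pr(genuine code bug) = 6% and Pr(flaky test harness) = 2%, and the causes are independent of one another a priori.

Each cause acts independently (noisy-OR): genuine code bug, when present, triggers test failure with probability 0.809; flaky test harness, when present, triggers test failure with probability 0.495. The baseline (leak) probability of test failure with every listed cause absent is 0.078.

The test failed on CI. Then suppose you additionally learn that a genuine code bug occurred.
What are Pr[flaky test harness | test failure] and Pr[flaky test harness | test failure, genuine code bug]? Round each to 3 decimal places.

Under noisy-OR, P(test failure | causes) = 1 − (1−0.078)·∏(1−qᵢ) over the active causes.
Numerator (weight on configurations with flaky test harness): 0.010047 + 0.001093 = 0.011140
The normalizing constant is 0.078×0.94×0.98 + 0.53439×0.94×0.02 + 0.823898×0.06×0.98 + 0.911068×0.06×0.02 = 0.131439
Posterior = 0.011140 / 0.131439 ≈ 0.085

Now condition on the additional information:
Numerator (weight on configurations with flaky test harness): 0.911068·0.02 = 0.018221
The normalizing constant is 0.823898·0.98 + 0.911068·0.02 = 0.825641
Posterior = 0.018221 / 0.825641 ≈ 0.022
This is intercausal reasoning (explaining away): once genuine code bug accounts for the test failure, flaky test harness becomes less likely.

Pr[flaky test harness | test failure] ≈ 0.085; Pr[flaky test harness | test failure, genuine code bug] ≈ 0.022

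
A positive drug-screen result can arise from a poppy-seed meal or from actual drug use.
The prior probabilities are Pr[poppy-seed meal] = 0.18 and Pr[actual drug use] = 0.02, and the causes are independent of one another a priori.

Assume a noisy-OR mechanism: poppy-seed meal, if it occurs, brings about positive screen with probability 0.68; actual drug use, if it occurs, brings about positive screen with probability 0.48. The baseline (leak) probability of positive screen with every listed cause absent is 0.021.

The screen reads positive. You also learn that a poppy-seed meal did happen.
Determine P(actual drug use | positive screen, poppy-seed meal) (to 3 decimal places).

Under noisy-OR, P(positive screen | causes) = 1 − (1−0.021)·∏(1−qᵢ) over the active causes.
For the numerator, keep only actual drug use=true terms: 0.837094×0.02 = 0.016742
The normalizing constant is 0.68672×0.98 + 0.837094×0.02 = 0.689728
P(actual drug use | positive screen, poppy-seed meal) = 0.016742/0.689728 ≈ 0.024

P(actual drug use | positive screen, poppy-seed meal) ≈ 0.024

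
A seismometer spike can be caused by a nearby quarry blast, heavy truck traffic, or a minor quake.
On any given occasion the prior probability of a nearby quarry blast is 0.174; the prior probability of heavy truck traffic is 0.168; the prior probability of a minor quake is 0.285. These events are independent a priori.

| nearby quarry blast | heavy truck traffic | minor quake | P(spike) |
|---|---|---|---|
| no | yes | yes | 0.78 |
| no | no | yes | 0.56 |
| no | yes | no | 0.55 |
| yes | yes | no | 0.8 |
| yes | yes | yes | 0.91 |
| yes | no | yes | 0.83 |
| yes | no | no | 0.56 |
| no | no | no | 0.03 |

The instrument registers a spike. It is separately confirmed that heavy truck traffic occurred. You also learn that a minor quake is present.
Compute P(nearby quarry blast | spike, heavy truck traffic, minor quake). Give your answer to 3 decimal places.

Numerator (weight on configurations with nearby quarry blast): 0.91·0.174 = 0.158340
Normalizer over all consistent configurations: 0.78·0.826 + 0.91·0.174 = 0.802620
P(nearby quarry blast | spike, heavy truck traffic, minor quake) = 0.158340/0.802620 ≈ 0.197

P(nearby quarry blast | spike, heavy truck traffic, minor quake) ≈ 0.197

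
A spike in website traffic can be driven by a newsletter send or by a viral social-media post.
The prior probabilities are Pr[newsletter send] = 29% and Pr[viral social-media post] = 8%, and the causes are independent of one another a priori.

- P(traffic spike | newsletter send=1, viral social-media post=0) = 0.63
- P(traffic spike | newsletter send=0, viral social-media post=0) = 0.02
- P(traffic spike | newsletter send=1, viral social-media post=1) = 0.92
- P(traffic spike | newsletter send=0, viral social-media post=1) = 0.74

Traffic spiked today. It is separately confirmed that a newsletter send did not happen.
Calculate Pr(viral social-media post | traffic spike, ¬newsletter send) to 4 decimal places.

Pr(viral social-media post | traffic spike, ¬newsletter send) ≈ 0.7629

P(traffic spike | ¬newsletter send) = 0.02×0.92 + 0.74×0.08 = 0.018400 + 0.059200 = 0.077600
The viral social-media post-present share is 0.74×0.08 = 0.059200.
Hence the posterior is 0.059200/0.077600 ≈ 0.7629.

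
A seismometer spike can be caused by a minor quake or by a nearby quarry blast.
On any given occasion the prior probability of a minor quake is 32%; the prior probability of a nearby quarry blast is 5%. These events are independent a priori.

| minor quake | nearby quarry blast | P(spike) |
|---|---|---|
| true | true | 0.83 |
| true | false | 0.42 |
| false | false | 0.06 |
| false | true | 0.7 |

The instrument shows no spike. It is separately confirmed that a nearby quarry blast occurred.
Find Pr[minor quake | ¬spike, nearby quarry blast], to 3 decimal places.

Pr[minor quake | ¬spike, nearby quarry blast] ≈ 0.211

P(¬spike | nearby quarry blast) = 0.3*0.68 + 0.17*0.32 = 0.204000 + 0.054400 = 0.258400
Restricting to configurations with minor quake present: 0.17*0.32 = 0.054400.
Hence the posterior is 0.054400/0.258400 ≈ 0.211.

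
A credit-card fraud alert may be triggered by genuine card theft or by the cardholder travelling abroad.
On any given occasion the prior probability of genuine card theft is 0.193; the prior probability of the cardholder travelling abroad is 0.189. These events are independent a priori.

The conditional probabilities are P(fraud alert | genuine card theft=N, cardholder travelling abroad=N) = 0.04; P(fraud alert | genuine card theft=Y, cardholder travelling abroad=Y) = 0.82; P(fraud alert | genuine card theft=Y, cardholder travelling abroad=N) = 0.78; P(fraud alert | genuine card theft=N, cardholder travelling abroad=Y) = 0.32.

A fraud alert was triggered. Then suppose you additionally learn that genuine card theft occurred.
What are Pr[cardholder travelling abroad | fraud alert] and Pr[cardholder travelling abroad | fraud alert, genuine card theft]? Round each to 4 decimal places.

Weight on cardholder travelling abroad=true, given the evidence: 0.048807 + 0.029911 = 0.078718
The normalizing constant is 0.04*0.807*0.811 + 0.32*0.807*0.189 + 0.78*0.193*0.811 + 0.82*0.193*0.189 = 0.226985
Posterior = 0.078718 / 0.226985 ≈ 0.3468

Now also conditioning on genuine card theft=true:
Numerator (weight on configurations with cardholder travelling abroad): 0.82×0.189 = 0.154980
Denominator P(fraud alert | genuine card theft): 0.78×0.811 + 0.82×0.189 = 0.787560
P(cardholder travelling abroad | fraud alert, genuine card theft) = 0.154980/0.787560 ≈ 0.1968
The drop from 0.3468 to 0.1968 is the explaining-away (discounting) effect.

Pr[cardholder travelling abroad | fraud alert] ≈ 0.3468; Pr[cardholder travelling abroad | fraud alert, genuine card theft] ≈ 0.1968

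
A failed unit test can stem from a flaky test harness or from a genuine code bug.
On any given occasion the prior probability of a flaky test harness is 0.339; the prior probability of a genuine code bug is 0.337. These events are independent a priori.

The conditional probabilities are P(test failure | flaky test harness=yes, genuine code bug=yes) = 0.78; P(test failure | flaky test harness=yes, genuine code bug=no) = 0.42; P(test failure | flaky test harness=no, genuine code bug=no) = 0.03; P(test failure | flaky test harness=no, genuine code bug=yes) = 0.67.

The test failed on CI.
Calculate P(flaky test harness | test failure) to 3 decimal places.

P(test failure) = 0.03×0.661×0.663 + 0.67×0.661×0.337 + 0.42×0.339×0.663 + 0.78×0.339×0.337 = 0.013147 + 0.149247 + 0.094398 + 0.089110 = 0.345902
Restricting to configurations with flaky test harness present: 0.094398 + 0.089110 = 0.183508.
Hence the posterior is 0.183508/0.345902 ≈ 0.531.

P(flaky test harness | test failure) ≈ 0.531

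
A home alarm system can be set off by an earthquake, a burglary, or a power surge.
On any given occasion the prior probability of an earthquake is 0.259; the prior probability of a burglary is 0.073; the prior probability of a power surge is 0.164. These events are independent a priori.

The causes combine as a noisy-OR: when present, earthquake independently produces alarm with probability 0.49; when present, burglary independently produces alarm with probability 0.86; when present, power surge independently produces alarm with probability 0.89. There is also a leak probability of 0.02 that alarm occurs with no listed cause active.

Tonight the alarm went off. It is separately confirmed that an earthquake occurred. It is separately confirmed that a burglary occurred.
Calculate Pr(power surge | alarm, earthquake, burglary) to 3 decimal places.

Pr(power surge | alarm, earthquake, burglary) ≈ 0.173

Under noisy-OR, P(alarm | causes) = 1 − (1−0.02)·∏(1−qᵢ) over the active causes.
For the numerator, keep only power surge=true terms: 0.992303*0.164 = 0.162738
Normalizer over all consistent configurations: 0.930028*0.836 + 0.992303*0.164 = 0.940241
P(power surge | alarm, earthquake, burglary) = 0.162738/0.940241 ≈ 0.173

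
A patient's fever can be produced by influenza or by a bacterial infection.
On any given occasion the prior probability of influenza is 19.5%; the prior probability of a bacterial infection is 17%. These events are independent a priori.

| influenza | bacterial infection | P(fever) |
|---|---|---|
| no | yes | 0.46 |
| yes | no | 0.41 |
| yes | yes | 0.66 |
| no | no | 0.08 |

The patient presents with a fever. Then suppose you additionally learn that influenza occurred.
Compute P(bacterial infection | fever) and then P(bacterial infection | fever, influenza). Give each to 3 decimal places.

For the numerator, keep only bacterial infection=true terms: 0.062951 + 0.021879 = 0.084830
Denominator P(fever): 0.08×0.805×0.83 + 0.46×0.805×0.17 + 0.41×0.195×0.83 + 0.66×0.195×0.17 = 0.204640
P(bacterial infection | fever) = 0.084830/0.204640 ≈ 0.415

Now also conditioning on influenza=true:
P(fever | influenza) = 0.41×0.83 + 0.66×0.17 = 0.340300 + 0.112200 = 0.452500
Restricting to configurations with bacterial infection present: 0.66×0.17 = 0.112200.
Hence the posterior is 0.112200/0.452500 ≈ 0.248.
Conditioning on influenza lowers the posterior on bacterial infection: the classic explaining-away effect in a common-effect structure.

P(bacterial infection | fever) ≈ 0.415; P(bacterial infection | fever, influenza) ≈ 0.248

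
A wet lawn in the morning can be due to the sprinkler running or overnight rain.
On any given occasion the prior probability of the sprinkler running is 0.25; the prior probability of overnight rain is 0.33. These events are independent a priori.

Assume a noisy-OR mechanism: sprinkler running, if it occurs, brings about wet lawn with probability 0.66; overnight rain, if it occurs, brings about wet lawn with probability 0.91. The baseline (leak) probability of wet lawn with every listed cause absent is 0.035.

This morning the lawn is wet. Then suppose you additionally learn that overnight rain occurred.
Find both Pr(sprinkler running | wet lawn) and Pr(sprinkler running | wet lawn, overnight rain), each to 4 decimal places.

Under noisy-OR, P(wet lawn | causes) = 1 − (1−0.035)·∏(1−qᵢ) over the active causes.
Weight on sprinkler running=true, given the evidence: 0.112543 + 0.080064 = 0.192607
Denominator P(wet lawn): 0.035*0.75*0.67 + 0.91315*0.75*0.33 + 0.6719*0.25*0.67 + 0.970471*0.25*0.33 = 0.436200
Posterior = 0.192607 / 0.436200 ≈ 0.4416

With the extra evidence:
Numerator (weight on configurations with sprinkler running): 0.970471×0.25 = 0.242618
Denominator P(wet lawn | overnight rain): 0.91315×0.75 + 0.970471×0.25 = 0.927481
Posterior = 0.242618 / 0.927481 ≈ 0.2616

Pr(sprinkler running | wet lawn) ≈ 0.4416; Pr(sprinkler running | wet lawn, overnight rain) ≈ 0.2616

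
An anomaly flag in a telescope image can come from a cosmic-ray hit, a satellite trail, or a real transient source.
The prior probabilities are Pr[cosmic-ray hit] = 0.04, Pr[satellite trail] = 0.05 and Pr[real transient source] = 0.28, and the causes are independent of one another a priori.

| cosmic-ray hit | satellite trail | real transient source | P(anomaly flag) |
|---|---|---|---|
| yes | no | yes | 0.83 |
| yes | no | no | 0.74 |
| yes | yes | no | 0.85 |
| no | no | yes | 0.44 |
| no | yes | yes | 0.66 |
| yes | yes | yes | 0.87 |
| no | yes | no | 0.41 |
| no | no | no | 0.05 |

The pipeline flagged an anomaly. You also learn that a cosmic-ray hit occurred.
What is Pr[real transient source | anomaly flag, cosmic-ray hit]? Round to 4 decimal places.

Numerator (weight on configurations with real transient source): 0.220780 + 0.012180 = 0.232960
The normalizing constant is 0.74×0.95×0.72 + 0.83×0.95×0.28 + 0.85×0.05×0.72 + 0.87×0.05×0.28 = 0.769720
Posterior = 0.232960 / 0.769720 ≈ 0.3027

Pr[real transient source | anomaly flag, cosmic-ray hit] ≈ 0.3027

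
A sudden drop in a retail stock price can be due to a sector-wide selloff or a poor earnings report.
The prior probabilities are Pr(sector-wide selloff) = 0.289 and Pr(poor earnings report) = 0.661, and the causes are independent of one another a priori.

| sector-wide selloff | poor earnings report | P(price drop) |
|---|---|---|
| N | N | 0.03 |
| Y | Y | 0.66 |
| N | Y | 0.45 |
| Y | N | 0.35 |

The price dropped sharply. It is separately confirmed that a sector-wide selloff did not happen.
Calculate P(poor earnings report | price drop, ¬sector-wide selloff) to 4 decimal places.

P(poor earnings report | price drop, ¬sector-wide selloff) ≈ 0.9669

Numerator (weight on configurations with poor earnings report): 0.45*0.661 = 0.297450
Normalizer over all consistent configurations: 0.03*0.339 + 0.45*0.661 = 0.307620
P(poor earnings report | price drop, ¬sector-wide selloff) = 0.297450/0.307620 ≈ 0.9669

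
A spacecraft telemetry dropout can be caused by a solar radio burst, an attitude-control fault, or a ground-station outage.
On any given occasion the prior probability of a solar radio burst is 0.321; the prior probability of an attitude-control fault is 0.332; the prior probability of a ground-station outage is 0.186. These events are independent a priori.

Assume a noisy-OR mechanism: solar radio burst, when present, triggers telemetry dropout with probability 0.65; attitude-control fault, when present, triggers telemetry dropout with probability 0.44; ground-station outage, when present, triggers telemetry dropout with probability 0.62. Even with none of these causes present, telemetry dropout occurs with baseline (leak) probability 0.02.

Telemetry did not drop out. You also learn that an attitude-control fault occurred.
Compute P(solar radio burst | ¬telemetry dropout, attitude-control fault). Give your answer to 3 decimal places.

P(solar radio burst | ¬telemetry dropout, attitude-control fault) ≈ 0.142

Under noisy-OR, P(telemetry dropout | causes) = 1 − (1−0.02)·∏(1−qᵢ) over the active causes.
Enumerate the 4 (solar radio burst, ground-station outage) configurations and weight by the priors:
  P(¬telemetry dropout | attitude-control fault) = 0.5488×0.679×0.814 + 0.208544×0.679×0.186 + 0.19208×0.321×0.814 + 0.07299×0.321×0.186
        = 0.303325 + 0.026338 + 0.050189 + 0.004358 = 0.384210
Configurations with solar radio burst contribute 0.054547, so
  P(solar radio burst | ¬telemetry dropout, attitude-control fault) = 0.054547 / 0.384210 ≈ 0.142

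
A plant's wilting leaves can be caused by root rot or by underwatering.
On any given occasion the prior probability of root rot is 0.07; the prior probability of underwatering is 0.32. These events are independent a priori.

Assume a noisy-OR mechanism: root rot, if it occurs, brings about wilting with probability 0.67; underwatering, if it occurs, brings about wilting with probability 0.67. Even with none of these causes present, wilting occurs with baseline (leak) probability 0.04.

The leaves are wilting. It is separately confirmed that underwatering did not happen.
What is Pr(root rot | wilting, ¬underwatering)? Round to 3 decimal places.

Pr(root rot | wilting, ¬underwatering) ≈ 0.562

Under noisy-OR, P(wilting | causes) = 1 − (1−0.04)·∏(1−qᵢ) over the active causes.
Weight on root rot=true, given the evidence: 0.6832×0.07 = 0.047824
Denominator P(wilting | ¬underwatering): 0.04×0.93 + 0.6832×0.07 = 0.085024
Posterior = 0.047824 / 0.085024 ≈ 0.562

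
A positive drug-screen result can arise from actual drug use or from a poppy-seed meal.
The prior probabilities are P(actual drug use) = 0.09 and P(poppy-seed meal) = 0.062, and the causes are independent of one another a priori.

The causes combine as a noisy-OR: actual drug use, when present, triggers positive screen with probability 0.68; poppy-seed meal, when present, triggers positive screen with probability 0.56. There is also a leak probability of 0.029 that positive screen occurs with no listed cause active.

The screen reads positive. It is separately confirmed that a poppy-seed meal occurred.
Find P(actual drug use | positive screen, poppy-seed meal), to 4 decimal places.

P(actual drug use | positive screen, poppy-seed meal) ≈ 0.1297

Under noisy-OR, P(positive screen | causes) = 1 − (1−0.029)·∏(1−qᵢ) over the active causes.
Numerator (weight on configurations with actual drug use): 0.863283×0.09 = 0.077695
Normalizer over all consistent configurations: 0.57276×0.91 + 0.863283×0.09 = 0.598907
P(actual drug use | positive screen, poppy-seed meal) = 0.077695/0.598907 ≈ 0.1297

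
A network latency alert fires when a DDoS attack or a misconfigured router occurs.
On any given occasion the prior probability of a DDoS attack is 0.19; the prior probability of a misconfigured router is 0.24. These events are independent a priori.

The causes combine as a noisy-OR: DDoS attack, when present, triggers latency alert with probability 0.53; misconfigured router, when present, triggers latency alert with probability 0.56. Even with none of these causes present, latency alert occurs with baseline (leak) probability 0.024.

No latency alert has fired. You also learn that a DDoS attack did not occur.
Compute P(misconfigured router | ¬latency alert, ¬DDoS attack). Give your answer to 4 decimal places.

P(misconfigured router | ¬latency alert, ¬DDoS attack) ≈ 0.1220

Under noisy-OR, P(latency alert | causes) = 1 − (1−0.024)·∏(1−qᵢ) over the active causes.
Numerator (weight on configurations with misconfigured router): 0.42944×0.24 = 0.103066
The normalizing constant is 0.976×0.76 + 0.42944×0.24 = 0.844826
Posterior = 0.103066 / 0.844826 ≈ 0.1220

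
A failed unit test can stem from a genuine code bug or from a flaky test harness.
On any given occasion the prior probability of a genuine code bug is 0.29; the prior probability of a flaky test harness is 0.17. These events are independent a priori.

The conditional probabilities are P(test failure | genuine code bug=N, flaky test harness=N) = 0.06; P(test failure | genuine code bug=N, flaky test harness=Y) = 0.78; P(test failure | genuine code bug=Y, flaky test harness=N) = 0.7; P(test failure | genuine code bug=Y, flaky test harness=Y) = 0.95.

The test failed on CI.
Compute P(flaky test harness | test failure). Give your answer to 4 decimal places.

P(flaky test harness | test failure) ≈ 0.4088

Numerator (weight on configurations with flaky test harness): 0.094146 + 0.046835 = 0.140981
Normalizer over all consistent configurations: 0.06·0.71·0.83 + 0.78·0.71·0.17 + 0.7·0.29·0.83 + 0.95·0.29·0.17 = 0.344829
P(flaky test harness | test failure) = 0.140981/0.344829 ≈ 0.4088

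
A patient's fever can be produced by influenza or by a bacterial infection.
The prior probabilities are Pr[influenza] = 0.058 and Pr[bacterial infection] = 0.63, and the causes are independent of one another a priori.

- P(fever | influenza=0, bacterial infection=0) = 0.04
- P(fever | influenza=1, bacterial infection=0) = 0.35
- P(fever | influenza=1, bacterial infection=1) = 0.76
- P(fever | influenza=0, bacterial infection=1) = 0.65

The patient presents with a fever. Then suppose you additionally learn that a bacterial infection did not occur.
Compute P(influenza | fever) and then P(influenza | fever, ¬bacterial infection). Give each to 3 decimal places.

Enumerate the 4 (influenza, bacterial infection) configurations and weight by the priors:
  P(fever) = 0.04×0.942×0.37 + 0.65×0.942×0.63 + 0.35×0.058×0.37 + 0.76×0.058×0.63
        = 0.013942 + 0.385749 + 0.007511 + 0.027770 = 0.434972
Keeping only the influenza-present terms gives 0.035281, so
  P(influenza | fever) = 0.035281 / 0.434972 ≈ 0.081

Now also conditioning on bacterial infection≠true:
For the numerator, keep only influenza=true terms: 0.35×0.058 = 0.020300
Denominator P(fever | ¬bacterial infection): 0.04×0.942 + 0.35×0.058 = 0.057980
Posterior = 0.020300 / 0.057980 ≈ 0.350
With bacterial infection excluded, influenza must carry more of the explanatory weight for the fever.

P(influenza | fever) ≈ 0.081; P(influenza | fever, ¬bacterial infection) ≈ 0.350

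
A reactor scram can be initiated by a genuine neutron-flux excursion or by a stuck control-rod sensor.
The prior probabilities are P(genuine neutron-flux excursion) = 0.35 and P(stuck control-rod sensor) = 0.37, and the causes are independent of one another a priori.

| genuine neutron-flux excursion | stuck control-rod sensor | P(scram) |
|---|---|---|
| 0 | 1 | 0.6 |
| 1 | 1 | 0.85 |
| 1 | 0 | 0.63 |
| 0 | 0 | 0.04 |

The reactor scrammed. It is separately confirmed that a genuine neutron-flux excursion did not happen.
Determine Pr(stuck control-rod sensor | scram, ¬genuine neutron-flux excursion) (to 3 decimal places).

Pr(stuck control-rod sensor | scram, ¬genuine neutron-flux excursion) ≈ 0.898

By total probability over both values of stuck control-rod sensor:
  P(scram | ¬genuine neutron-flux excursion) = 0.04×0.63 + 0.6×0.37
        = 0.025200 + 0.222000 = 0.247200
Configurations with stuck control-rod sensor contribute 0.222000, so
  P(stuck control-rod sensor | scram, ¬genuine neutron-flux excursion) = 0.222000 / 0.247200 ≈ 0.898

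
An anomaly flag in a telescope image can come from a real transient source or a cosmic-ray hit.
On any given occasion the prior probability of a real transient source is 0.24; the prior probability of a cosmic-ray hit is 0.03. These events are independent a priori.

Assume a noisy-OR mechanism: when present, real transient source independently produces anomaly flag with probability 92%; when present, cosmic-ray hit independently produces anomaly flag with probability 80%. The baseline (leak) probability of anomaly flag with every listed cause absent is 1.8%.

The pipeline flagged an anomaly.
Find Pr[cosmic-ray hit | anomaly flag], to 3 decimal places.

Under noisy-OR, P(anomaly flag | causes) = 1 − (1−0.018)·∏(1−qᵢ) over the active causes.
Weight on cosmic-ray hit=true, given the evidence: 0.018322 + 0.007087 = 0.025409
Normalizer over all consistent configurations: 0.018×0.76×0.97 + 0.8036×0.76×0.03 + 0.92144×0.24×0.97 + 0.984288×0.24×0.03 = 0.253190
P(cosmic-ray hit | anomaly flag) = 0.025409/0.253190 ≈ 0.100

Pr[cosmic-ray hit | anomaly flag] ≈ 0.100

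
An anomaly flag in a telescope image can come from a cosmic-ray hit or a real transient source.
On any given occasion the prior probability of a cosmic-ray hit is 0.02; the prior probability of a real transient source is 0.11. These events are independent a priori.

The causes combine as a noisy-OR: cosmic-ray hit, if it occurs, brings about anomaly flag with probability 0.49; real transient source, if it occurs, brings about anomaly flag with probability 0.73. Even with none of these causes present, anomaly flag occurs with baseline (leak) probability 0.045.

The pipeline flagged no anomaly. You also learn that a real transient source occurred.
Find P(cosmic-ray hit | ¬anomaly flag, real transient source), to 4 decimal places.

Under noisy-OR, P(anomaly flag | causes) = 1 − (1−0.045)·∏(1−qᵢ) over the active causes.
Weight on cosmic-ray hit=true, given the evidence: 0.131503*0.02 = 0.002630
The normalizing constant is 0.25785*0.98 + 0.131503*0.02 = 0.255323
Posterior = 0.002630 / 0.255323 ≈ 0.0103

P(cosmic-ray hit | ¬anomaly flag, real transient source) ≈ 0.0103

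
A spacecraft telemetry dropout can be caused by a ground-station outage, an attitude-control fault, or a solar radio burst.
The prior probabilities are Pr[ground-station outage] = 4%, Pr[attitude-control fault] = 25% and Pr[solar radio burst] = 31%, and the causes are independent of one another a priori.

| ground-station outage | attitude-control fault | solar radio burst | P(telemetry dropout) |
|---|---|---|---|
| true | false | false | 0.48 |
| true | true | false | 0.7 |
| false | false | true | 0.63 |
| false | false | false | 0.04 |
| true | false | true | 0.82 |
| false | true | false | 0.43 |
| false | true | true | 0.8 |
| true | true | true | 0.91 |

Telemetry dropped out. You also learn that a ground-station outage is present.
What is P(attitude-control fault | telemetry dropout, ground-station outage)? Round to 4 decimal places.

P(attitude-control fault | telemetry dropout, ground-station outage) ≈ 0.3035

P(telemetry dropout | ground-station outage) = 0.48*0.75*0.69 + 0.82*0.75*0.31 + 0.7*0.25*0.69 + 0.91*0.25*0.31 = 0.248400 + 0.190650 + 0.120750 + 0.070525 = 0.630325
The attitude-control fault-present share is 0.120750 + 0.070525 = 0.191275.
P(attitude-control fault | telemetry dropout, ground-station outage) = 0.191275 / 0.630325 ≈ 0.3035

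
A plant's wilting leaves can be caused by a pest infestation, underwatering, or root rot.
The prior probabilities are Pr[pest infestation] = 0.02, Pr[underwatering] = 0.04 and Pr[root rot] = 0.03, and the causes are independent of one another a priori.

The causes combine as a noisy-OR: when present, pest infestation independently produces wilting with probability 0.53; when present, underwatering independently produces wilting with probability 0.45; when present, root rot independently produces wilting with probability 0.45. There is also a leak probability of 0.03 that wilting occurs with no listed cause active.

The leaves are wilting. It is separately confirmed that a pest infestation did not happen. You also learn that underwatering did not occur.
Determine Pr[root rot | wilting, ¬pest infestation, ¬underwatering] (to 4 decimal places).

Pr[root rot | wilting, ¬pest infestation, ¬underwatering] ≈ 0.3247

Under noisy-OR, P(wilting | causes) = 1 − (1−0.03)·∏(1−qᵢ) over the active causes.
Weight on root rot=true, given the evidence: 0.4665×0.03 = 0.013995
Denominator P(wilting | ¬pest infestation, ¬underwatering): 0.03×0.97 + 0.4665×0.03 = 0.043095
Posterior = 0.013995 / 0.043095 ≈ 0.3247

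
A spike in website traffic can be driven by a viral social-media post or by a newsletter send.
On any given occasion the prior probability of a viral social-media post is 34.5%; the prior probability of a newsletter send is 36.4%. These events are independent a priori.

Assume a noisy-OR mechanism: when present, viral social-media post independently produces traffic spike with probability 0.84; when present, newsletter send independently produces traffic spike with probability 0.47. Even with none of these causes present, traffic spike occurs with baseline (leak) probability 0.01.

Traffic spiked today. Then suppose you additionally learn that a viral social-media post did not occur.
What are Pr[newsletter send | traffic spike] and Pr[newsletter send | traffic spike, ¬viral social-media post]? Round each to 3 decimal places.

Pr[newsletter send | traffic spike] ≈ 0.547; Pr[newsletter send | traffic spike, ¬viral social-media post] ≈ 0.965

Under noisy-OR, P(traffic spike | causes) = 1 − (1−0.01)·∏(1−qᵢ) over the active causes.
P(traffic spike) = 0.01·0.655·0.636 + 0.4753·0.655·0.364 + 0.8416·0.345·0.636 + 0.916048·0.345·0.364 = 0.004166 + 0.113321 + 0.184664 + 0.115037 = 0.417188
Of this, 0.228358 comes from 0.113321 + 0.115037 (the newsletter send=true cases).
So P(newsletter send | traffic spike) = 0.228358/0.417188 ≈ 0.547.

With the extra evidence:
Weight on newsletter send=true, given the evidence: 0.4753*0.364 = 0.173009
The normalizing constant is 0.01*0.636 + 0.4753*0.364 = 0.179369
P(newsletter send | traffic spike, ¬viral social-media post) = 0.173009/0.179369 ≈ 0.965
Ruling out viral social-media post raises the posterior on newsletter send — the flip side of explaining away.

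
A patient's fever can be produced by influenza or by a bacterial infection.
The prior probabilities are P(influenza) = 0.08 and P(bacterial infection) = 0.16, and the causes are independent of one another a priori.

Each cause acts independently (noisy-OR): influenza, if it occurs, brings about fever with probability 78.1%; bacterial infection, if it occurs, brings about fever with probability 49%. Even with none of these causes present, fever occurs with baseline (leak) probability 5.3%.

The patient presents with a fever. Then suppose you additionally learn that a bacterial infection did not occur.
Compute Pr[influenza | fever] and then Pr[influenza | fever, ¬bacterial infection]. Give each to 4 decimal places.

Under noisy-OR, P(fever | causes) = 1 − (1−0.053)·∏(1−qᵢ) over the active causes.
By total probability over the 4 (influenza, bacterial infection) configurations:
  P(fever) = 0.053·0.92·0.84 + 0.51703·0.92·0.16 + 0.792607·0.08·0.84 + 0.89423·0.08·0.16
        = 0.040958 + 0.076107 + 0.053263 + 0.011446 = 0.181774
The terms with influenza present sum to 0.064709, so
  P(influenza | fever) = 0.064709 / 0.181774 ≈ 0.3560

With the extra evidence:
For the numerator, keep only influenza=true terms: 0.792607·0.08 = 0.063409
The normalizing constant is 0.053·0.92 + 0.792607·0.08 = 0.112169
P(influenza | fever, ¬bacterial infection) = 0.063409/0.112169 ≈ 0.5653
Ruling out bacterial infection raises the posterior on influenza — the flip side of explaining away.

Pr[influenza | fever] ≈ 0.3560; Pr[influenza | fever, ¬bacterial infection] ≈ 0.5653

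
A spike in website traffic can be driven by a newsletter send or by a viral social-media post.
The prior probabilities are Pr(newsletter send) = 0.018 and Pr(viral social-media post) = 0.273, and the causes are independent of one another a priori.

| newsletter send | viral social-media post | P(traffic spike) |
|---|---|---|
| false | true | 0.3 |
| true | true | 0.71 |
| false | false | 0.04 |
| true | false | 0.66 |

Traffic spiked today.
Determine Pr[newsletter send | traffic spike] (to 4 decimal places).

For the numerator, keep only newsletter send=true terms: 0.008637 + 0.003489 = 0.012126
The normalizing constant is 0.04·0.982·0.727 + 0.3·0.982·0.273 + 0.66·0.018·0.727 + 0.71·0.018·0.273 = 0.121109
Posterior = 0.012126 / 0.121109 ≈ 0.1001

Pr[newsletter send | traffic spike] ≈ 0.1001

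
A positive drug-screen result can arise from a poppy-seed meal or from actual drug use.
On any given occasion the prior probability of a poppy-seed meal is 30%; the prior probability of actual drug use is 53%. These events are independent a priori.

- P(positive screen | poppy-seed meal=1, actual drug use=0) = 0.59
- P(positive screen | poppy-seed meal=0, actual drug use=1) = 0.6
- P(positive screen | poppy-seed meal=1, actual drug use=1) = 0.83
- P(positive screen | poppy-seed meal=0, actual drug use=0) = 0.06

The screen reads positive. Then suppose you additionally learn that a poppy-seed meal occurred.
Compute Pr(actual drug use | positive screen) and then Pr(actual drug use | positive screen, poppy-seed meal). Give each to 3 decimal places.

Pr(actual drug use | positive screen) ≈ 0.775; Pr(actual drug use | positive screen, poppy-seed meal) ≈ 0.613

Numerator (weight on configurations with actual drug use): 0.222600 + 0.131970 = 0.354570
Normalizer over all consistent configurations: 0.06×0.7×0.47 + 0.6×0.7×0.53 + 0.59×0.3×0.47 + 0.83×0.3×0.53 = 0.457500
Posterior = 0.354570 / 0.457500 ≈ 0.775

Now condition on the additional information:
Weight on actual drug use=true, given the evidence: 0.83×0.53 = 0.439900
Denominator P(positive screen | poppy-seed meal): 0.59×0.47 + 0.83×0.53 = 0.717200
P(actual drug use | positive screen, poppy-seed meal) = 0.439900/0.717200 ≈ 0.613
The drop from 0.775 to 0.613 is the explaining-away (discounting) effect.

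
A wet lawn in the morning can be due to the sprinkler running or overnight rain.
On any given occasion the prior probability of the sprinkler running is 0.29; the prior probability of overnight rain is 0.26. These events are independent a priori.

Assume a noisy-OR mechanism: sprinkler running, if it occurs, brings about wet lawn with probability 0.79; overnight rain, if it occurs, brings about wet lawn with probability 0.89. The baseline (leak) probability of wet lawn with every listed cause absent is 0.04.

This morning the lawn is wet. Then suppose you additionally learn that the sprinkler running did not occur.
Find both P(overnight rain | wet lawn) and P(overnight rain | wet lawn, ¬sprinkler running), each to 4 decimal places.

Under noisy-OR, P(wet lawn | causes) = 1 − (1−0.04)·∏(1−qᵢ) over the active causes.
P(wet lawn) = 0.04·0.71·0.74 + 0.8944·0.71·0.26 + 0.7984·0.29·0.74 + 0.977824·0.29·0.26 = 0.021016 + 0.165106 + 0.171337 + 0.073728 = 0.431187
The overnight rain-present share is 0.165106 + 0.073728 = 0.238834.
So P(overnight rain | wet lawn) = 0.238834/0.431187 ≈ 0.5539.

With the extra evidence:
Numerator (weight on configurations with overnight rain): 0.8944*0.26 = 0.232544
Denominator P(wet lawn | ¬sprinkler running): 0.04*0.74 + 0.8944*0.26 = 0.262144
Posterior = 0.232544 / 0.262144 ≈ 0.8871
Ruling out sprinkler running raises the posterior on overnight rain — the flip side of explaining away.

P(overnight rain | wet lawn) ≈ 0.5539; P(overnight rain | wet lawn, ¬sprinkler running) ≈ 0.8871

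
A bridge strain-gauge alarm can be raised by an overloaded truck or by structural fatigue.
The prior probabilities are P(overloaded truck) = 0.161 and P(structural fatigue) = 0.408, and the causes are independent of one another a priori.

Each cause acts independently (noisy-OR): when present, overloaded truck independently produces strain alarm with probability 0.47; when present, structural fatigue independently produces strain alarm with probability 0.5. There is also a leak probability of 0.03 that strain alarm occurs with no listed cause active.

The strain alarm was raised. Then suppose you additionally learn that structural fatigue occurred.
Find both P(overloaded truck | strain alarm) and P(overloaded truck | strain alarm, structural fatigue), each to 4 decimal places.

Under noisy-OR, P(strain alarm | causes) = 1 − (1−0.03)·∏(1−qᵢ) over the active causes.
For the numerator, keep only overloaded truck=true terms: 0.046312 + 0.048803 = 0.095115
Normalizer over all consistent configurations: 0.03×0.839×0.592 + 0.515×0.839×0.408 + 0.4859×0.161×0.592 + 0.74295×0.161×0.408 = 0.286307
Posterior = 0.095115 / 0.286307 ≈ 0.3322

Now condition on the additional information:
By total probability over both values of overloaded truck:
  P(strain alarm | structural fatigue) = 0.515·0.839 + 0.74295·0.161
        = 0.432085 + 0.119615 = 0.551700
The terms with overloaded truck present sum to 0.119615, so
  P(overloaded truck | strain alarm, structural fatigue) = 0.119615 / 0.551700 ≈ 0.2168
This is intercausal reasoning (explaining away): once structural fatigue accounts for the strain alarm, overloaded truck becomes less likely.

P(overloaded truck | strain alarm) ≈ 0.3322; P(overloaded truck | strain alarm, structural fatigue) ≈ 0.2168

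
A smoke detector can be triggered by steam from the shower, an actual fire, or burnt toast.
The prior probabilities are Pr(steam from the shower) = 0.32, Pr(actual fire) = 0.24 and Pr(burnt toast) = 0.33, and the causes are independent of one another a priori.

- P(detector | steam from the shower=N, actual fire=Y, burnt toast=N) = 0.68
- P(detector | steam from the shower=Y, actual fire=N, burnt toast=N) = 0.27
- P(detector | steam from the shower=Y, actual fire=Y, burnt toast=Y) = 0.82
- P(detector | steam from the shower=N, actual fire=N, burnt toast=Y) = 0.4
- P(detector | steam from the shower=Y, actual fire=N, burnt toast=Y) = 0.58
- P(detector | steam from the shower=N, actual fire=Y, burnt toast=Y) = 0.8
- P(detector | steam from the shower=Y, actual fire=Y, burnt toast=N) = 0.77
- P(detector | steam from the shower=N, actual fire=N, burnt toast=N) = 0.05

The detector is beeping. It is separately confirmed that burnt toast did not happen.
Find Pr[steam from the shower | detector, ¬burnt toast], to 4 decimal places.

Pr[steam from the shower | detector, ¬burnt toast] ≈ 0.4770

For the numerator, keep only steam from the shower=true terms: 0.065664 + 0.059136 = 0.124800
Normalizer over all consistent configurations: 0.05×0.68×0.76 + 0.68×0.68×0.24 + 0.27×0.32×0.76 + 0.77×0.32×0.24 = 0.261616
Posterior = 0.124800 / 0.261616 ≈ 0.4770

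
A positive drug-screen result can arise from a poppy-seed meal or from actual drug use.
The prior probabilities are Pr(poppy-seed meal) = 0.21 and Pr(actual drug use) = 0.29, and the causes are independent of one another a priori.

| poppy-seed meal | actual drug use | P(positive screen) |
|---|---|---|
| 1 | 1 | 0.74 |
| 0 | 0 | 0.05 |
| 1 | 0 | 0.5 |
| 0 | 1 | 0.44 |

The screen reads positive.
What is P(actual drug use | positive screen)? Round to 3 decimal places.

Enumerate the 4 (poppy-seed meal, actual drug use) configurations and weight by the priors:
  P(positive screen) = 0.05·0.79·0.71 + 0.44·0.79·0.29 + 0.5·0.21·0.71 + 0.74·0.21·0.29
        = 0.028045 + 0.100804 + 0.074550 + 0.045066 = 0.248465
Keeping only the actual drug use-present terms gives 0.145870, so
  P(actual drug use | positive screen) = 0.145870 / 0.248465 ≈ 0.587

P(actual drug use | positive screen) ≈ 0.587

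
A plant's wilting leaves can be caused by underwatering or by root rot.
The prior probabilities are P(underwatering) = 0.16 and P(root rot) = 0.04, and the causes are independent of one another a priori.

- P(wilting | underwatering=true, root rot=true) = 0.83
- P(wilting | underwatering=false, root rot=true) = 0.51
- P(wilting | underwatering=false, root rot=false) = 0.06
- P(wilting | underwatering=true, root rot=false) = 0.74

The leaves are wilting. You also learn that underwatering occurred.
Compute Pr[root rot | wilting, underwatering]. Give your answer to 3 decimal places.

Enumerate both values of root rot and weight by the priors:
  P(wilting | underwatering) = 0.74·0.96 + 0.83·0.04
        = 0.710400 + 0.033200 = 0.743600
Configurations with root rot contribute 0.033200, so
  P(root rot | wilting, underwatering) = 0.033200 / 0.743600 ≈ 0.045

Pr[root rot | wilting, underwatering] ≈ 0.045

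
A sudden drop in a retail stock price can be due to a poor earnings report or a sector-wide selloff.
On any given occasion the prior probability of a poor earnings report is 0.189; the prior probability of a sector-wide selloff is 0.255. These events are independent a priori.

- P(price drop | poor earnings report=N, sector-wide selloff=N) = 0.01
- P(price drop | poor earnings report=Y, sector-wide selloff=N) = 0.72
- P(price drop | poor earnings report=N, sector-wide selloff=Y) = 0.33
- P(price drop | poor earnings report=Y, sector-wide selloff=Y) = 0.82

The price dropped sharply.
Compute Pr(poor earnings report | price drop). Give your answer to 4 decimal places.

Pr(poor earnings report | price drop) ≈ 0.6548

By total probability over the 4 (poor earnings report, sector-wide selloff) configurations:
  P(price drop) = 0.01×0.811×0.745 + 0.33×0.811×0.255 + 0.72×0.189×0.745 + 0.82×0.189×0.255
        = 0.006042 + 0.068246 + 0.101380 + 0.039520 = 0.215188
The terms with poor earnings report present sum to 0.140900, so
  P(poor earnings report | price drop) = 0.140900 / 0.215188 ≈ 0.6548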